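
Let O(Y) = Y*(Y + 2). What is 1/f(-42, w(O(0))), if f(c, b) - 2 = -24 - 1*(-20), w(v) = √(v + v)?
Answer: -½ ≈ -0.50000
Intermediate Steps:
O(Y) = Y*(2 + Y)
w(v) = √2*√v (w(v) = √(2*v) = √2*√v)
f(c, b) = -2 (f(c, b) = 2 + (-24 - 1*(-20)) = 2 + (-24 + 20) = 2 - 4 = -2)
1/f(-42, w(O(0))) = 1/(-2) = -½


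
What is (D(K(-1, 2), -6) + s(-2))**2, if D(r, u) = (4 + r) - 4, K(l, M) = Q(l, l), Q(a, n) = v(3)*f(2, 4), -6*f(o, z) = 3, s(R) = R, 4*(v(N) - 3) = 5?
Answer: 1089/64 ≈ 17.016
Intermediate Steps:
v(N) = 17/4 (v(N) = 3 + (1/4)*5 = 3 + 5/4 = 17/4)
f(o, z) = -1/2 (f(o, z) = -1/6*3 = -1/2)
Q(a, n) = -17/8 (Q(a, n) = (17/4)*(-1/2) = -17/8)
K(l, M) = -17/8
D(r, u) = r
(D(K(-1, 2), -6) + s(-2))**2 = (-17/8 - 2)**2 = (-33/8)**2 = 1089/64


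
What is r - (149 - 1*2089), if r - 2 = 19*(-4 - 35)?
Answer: 1201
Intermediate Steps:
r = -739 (r = 2 + 19*(-4 - 35) = 2 + 19*(-39) = 2 - 741 = -739)
r - (149 - 1*2089) = -739 - (149 - 1*2089) = -739 - (149 - 2089) = -739 - 1*(-1940) = -739 + 1940 = 1201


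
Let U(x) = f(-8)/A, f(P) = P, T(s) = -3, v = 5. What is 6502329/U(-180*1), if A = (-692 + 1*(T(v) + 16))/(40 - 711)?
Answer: -4415081391/5368 ≈ -8.2248e+5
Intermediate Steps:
A = 679/671 (A = (-692 + 1*(-3 + 16))/(40 - 711) = (-692 + 1*13)/(-671) = (-692 + 13)*(-1/671) = -679*(-1/671) = 679/671 ≈ 1.0119)
U(x) = -5368/679 (U(x) = -8/679/671 = -8*671/679 = -5368/679)
6502329/U(-180*1) = 6502329/(-5368/679) = 6502329*(-679/5368) = -4415081391/5368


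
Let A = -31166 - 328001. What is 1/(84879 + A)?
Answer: -1/274288 ≈ -3.6458e-6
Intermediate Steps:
A = -359167
1/(84879 + A) = 1/(84879 - 359167) = 1/(-274288) = -1/274288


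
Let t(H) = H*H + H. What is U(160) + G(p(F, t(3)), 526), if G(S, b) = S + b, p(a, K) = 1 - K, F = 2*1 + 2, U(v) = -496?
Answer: 19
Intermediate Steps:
t(H) = H + H**2 (t(H) = H**2 + H = H + H**2)
F = 4 (F = 2 + 2 = 4)
U(160) + G(p(F, t(3)), 526) = -496 + ((1 - 3*(1 + 3)) + 526) = -496 + ((1 - 3*4) + 526) = -496 + ((1 - 1*12) + 526) = -496 + ((1 - 12) + 526) = -496 + (-11 + 526) = -496 + 515 = 19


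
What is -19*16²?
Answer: -4864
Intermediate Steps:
-19*16² = -19*256 = -4864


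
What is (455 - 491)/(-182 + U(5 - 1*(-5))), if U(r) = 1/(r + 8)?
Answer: 648/3275 ≈ 0.19786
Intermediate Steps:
U(r) = 1/(8 + r)
(455 - 491)/(-182 + U(5 - 1*(-5))) = (455 - 491)/(-182 + 1/(8 + (5 - 1*(-5)))) = -36/(-182 + 1/(8 + (5 + 5))) = -36/(-182 + 1/(8 + 10)) = -36/(-182 + 1/18) = -36/(-3275/18) = -36*(-18/3275) = 648/3275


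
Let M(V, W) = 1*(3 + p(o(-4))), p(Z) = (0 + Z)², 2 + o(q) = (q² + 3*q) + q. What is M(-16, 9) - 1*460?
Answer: -453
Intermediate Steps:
o(q) = -2 + q² + 4*q (o(q) = -2 + ((q² + 3*q) + q) = -2 + (q² + 4*q) = -2 + q² + 4*q)
p(Z) = Z²
M(V, W) = 7 (M(V, W) = 1*(3 + (-2 + (-4)² + 4*(-4))²) = 1*(3 + (-2 + 16 - 16)²) = 1*(3 + (-2)²) = 1*(3 + 4) = 1*7 = 7)
M(-16, 9) - 1*460 = 7 - 1*460 = 7 - 460 = -453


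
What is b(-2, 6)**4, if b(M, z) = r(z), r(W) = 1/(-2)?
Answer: 1/16 ≈ 0.062500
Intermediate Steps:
r(W) = -1/2
b(M, z) = -1/2
b(-2, 6)**4 = (-1/2)**4 = 1/16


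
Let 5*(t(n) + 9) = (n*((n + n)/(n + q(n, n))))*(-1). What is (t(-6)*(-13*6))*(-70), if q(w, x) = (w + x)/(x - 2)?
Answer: -31668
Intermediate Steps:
q(w, x) = (w + x)/(-2 + x)
t(n) = -9 - 2*n²/(5*(n + 2*n/(-2 + n))) (t(n) = -9 + ((n*((n + n)/(n + (n + n)/(-2 + n))))*(-1))/5 = -9 + ((n*((2*n)/(n + (2*n)/(-2 + n))))*(-1))/5 = -9 + ((n*((2*n)/(n + 2*n/(-2 + n))))*(-1))/5 = -9 + ((n*(2*n/(n + 2*n/(-2 + n))))*(-1))/5 = -9 + ((2*n²/(n + 2*n/(-2 + n)))*(-1))/5 = -9 + (-2*n²/(n + 2*n/(-2 + n)))/5 = -9 - 2*n²/(5*(n + 2*n/(-2 + n))))
(t(-6)*(-13*6))*(-70) = ((-41/5 - ⅖*(-6))*(-13*6))*(-70) = ((-41/5 + 12/5)*(-78))*(-70) = -29/5*(-78)*(-70) = (2262/5)*(-70) = -31668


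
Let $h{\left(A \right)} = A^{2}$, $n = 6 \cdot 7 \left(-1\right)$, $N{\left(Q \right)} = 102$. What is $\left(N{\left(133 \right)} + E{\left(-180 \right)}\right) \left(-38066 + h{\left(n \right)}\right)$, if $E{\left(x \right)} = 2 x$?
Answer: $9365916$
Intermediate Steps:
$n = -42$ ($n = 42 \left(-1\right) = -42$)
$\left(N{\left(133 \right)} + E{\left(-180 \right)}\right) \left(-38066 + h{\left(n \right)}\right) = \left(102 + 2 \left(-180\right)\right) \left(-38066 + \left(-42\right)^{2}\right) = \left(102 - 360\right) \left(-38066 + 1764\right) = \left(-258\right) \left(-36302\right) = 9365916$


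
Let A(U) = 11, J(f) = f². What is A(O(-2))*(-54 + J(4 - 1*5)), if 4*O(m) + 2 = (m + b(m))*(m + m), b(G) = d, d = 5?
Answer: -583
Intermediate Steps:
b(G) = 5
O(m) = -½ + m*(5 + m)/2 (O(m) = -½ + ((m + 5)*(m + m))/4 = -½ + ((5 + m)*(2*m))/4 = -½ + (2*m*(5 + m))/4 = -½ + m*(5 + m)/2)
A(O(-2))*(-54 + J(4 - 1*5)) = 11*(-54 + (4 - 1*5)²) = 11*(-54 + (4 - 5)²) = 11*(-54 + (-1)²) = 11*(-54 + 1) = 11*(-53) = -583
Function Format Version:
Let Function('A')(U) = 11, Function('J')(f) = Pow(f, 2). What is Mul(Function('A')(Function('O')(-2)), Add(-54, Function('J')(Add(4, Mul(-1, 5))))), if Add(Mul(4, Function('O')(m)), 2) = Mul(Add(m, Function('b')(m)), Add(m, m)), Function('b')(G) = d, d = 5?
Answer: -583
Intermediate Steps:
Function('b')(G) = 5
Function('O')(m) = Add(Rational(-1, 2), Mul(Rational(1, 2), m, Add(5, m))) (Function('O')(m) = Add(Rational(-1, 2), Mul(Rational(1, 4), Mul(Add(m, 5), Add(m, m)))) = Add(Rational(-1, 2), Mul(Rational(1, 4), Mul(Add(5, m), Mul(2, m)))) = Add(Rational(-1, 2), Mul(Rational(1, 4), Mul(2, m, Add(5, m)))) = Add(Rational(-1, 2), Mul(Rational(1, 2), m, Add(5, m))))
Mul(Function('A')(Function('O')(-2)), Add(-54, Function('J')(Add(4, Mul(-1, 5))))) = Mul(11, Add(-54, Pow(Add(4, Mul(-1, 5)), 2))) = Mul(11, Add(-54, Pow(Add(4, -5), 2))) = Mul(11, Add(-54, Pow(-1, 2))) = Mul(11, Add(-54, 1)) = Mul(11, -53) = -583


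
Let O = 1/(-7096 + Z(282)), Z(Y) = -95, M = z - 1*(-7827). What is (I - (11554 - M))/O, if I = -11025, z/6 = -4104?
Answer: 283152816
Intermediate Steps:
z = -24624 (z = 6*(-4104) = -24624)
M = -16797 (M = -24624 - 1*(-7827) = -24624 + 7827 = -16797)
O = -1/7191 (O = 1/(-7096 - 95) = 1/(-7191) = -1/7191 ≈ -0.00013906)
(I - (11554 - M))/O = (-11025 - (11554 - 1*(-16797)))/(-1/7191) = (-11025 - (11554 + 16797))*(-7191) = (-11025 - 1*28351)*(-7191) = (-11025 - 28351)*(-7191) = -39376*(-7191) = 283152816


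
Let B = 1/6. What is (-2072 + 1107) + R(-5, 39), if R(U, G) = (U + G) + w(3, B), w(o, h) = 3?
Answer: -928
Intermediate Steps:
B = 1/6 ≈ 0.16667
R(U, G) = 3 + G + U (R(U, G) = (U + G) + 3 = (G + U) + 3 = 3 + G + U)
(-2072 + 1107) + R(-5, 39) = (-2072 + 1107) + (3 + 39 - 5) = -965 + 37 = -928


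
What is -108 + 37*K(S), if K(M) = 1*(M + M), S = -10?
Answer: -848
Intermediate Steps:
K(M) = 2*M (K(M) = 1*(2*M) = 2*M)
-108 + 37*K(S) = -108 + 37*(2*(-10)) = -108 + 37*(-20) = -108 - 740 = -848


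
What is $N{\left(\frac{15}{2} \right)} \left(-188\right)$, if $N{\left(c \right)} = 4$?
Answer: $-752$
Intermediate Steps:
$N{\left(\frac{15}{2} \right)} \left(-188\right) = 4 \left(-188\right) = -752$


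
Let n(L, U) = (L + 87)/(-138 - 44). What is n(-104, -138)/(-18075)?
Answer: -17/3289650 ≈ -5.1677e-6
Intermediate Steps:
n(L, U) = -87/182 - L/182 (n(L, U) = (87 + L)/(-182) = (87 + L)*(-1/182) = -87/182 - L/182)
n(-104, -138)/(-18075) = (-87/182 - 1/182*(-104))/(-18075) = (-87/182 + 4/7)*(-1/18075) = (17/182)*(-1/18075) = -17/3289650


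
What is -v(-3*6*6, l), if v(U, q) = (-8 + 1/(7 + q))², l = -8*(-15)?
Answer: -1030225/16129 ≈ -63.874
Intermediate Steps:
l = 120
-v(-3*6*6, l) = -(55 + 8*120)²/(7 + 120)² = -(55 + 960)²/127² = -1015²/16129 = -1030225/16129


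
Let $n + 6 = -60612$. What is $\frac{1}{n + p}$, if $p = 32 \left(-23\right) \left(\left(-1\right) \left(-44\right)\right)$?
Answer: $- \frac{1}{93002} \approx -1.0752 \cdot 10^{-5}$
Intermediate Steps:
$p = -32384$ ($p = \left(-736\right) 44 = -32384$)
$n = -60618$ ($n = -6 - 60612 = -60618$)
$\frac{1}{n + p} = \frac{1}{-60618 - 32384} = \frac{1}{-93002} = - \frac{1}{93002}$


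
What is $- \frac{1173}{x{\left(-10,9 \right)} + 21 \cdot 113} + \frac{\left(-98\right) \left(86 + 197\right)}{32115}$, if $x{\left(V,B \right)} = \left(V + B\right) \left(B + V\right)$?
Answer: $- \frac{103511411}{76241010} \approx -1.3577$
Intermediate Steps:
$x{\left(V,B \right)} = \left(B + V\right)^{2}$ ($x{\left(V,B \right)} = \left(B + V\right) \left(B + V\right) = \left(B + V\right)^{2}$)
$- \frac{1173}{x{\left(-10,9 \right)} + 21 \cdot 113} + \frac{\left(-98\right) \left(86 + 197\right)}{32115} = - \frac{1173}{\left(9 - 10\right)^{2} + 21 \cdot 113} + \frac{\left(-98\right) \left(86 + 197\right)}{32115} = - \frac{1173}{\left(-1\right)^{2} + 2373} + \left(-98\right) 283 \cdot \frac{1}{32115} = - \frac{1173}{1 + 2373} - \frac{27734}{32115} = - \frac{1173}{2374} - \frac{27734}{32115} = - \frac{103511411}{76241010}$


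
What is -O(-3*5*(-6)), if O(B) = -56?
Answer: 56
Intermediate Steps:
-O(-3*5*(-6)) = -1*(-56) = 56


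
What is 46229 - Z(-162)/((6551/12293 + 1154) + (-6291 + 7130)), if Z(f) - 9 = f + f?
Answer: 226582972159/4901300 ≈ 46229.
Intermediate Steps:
Z(f) = 9 + 2*f (Z(f) = 9 + (f + f) = 9 + 2*f)
46229 - Z(-162)/((6551/12293 + 1154) + (-6291 + 7130)) = 46229 - (9 + 2*(-162))/((6551/12293 + 1154) + (-6291 + 7130)) = 46229 - (9 - 324)/((6551*(1/12293) + 1154) + 839) = 46229 - (-315)/((6551/12293 + 1154) + 839) = 46229 - (-315)/(14192673/12293 + 839) = 46229 - (-315)/24506500/12293 = 46229 - (-315)*12293/24506500 = 46229 - 1*(-774459/4901300) = 46229 + 774459/4901300 = 226582972159/4901300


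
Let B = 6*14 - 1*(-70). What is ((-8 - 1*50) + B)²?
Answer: 9216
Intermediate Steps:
B = 154 (B = 84 + 70 = 154)
((-8 - 1*50) + B)² = ((-8 - 1*50) + 154)² = ((-8 - 50) + 154)² = (-58 + 154)² = 96² = 9216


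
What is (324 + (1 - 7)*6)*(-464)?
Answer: -133632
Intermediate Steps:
(324 + (1 - 7)*6)*(-464) = (324 - 6*6)*(-464) = (324 - 36)*(-464) = 288*(-464) = -133632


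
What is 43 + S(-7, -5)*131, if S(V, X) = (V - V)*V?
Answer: 43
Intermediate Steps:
S(V, X) = 0 (S(V, X) = 0*V = 0)
43 + S(-7, -5)*131 = 43 + 0*131 = 43 + 0 = 43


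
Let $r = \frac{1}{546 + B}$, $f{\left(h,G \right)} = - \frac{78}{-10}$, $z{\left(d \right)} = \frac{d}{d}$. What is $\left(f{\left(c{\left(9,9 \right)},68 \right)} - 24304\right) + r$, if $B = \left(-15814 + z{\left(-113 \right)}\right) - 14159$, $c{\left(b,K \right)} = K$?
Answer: $- \frac{3574699911}{147130} \approx -24296.0$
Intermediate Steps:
$z{\left(d \right)} = 1$
$f{\left(h,G \right)} = \frac{39}{5}$ ($f{\left(h,G \right)} = \left(-78\right) \left(- \frac{1}{10}\right) = \frac{39}{5}$)
$B = -29972$ ($B = \left(-15814 + 1\right) - 14159 = -15813 - 14159 = -29972$)
$r = - \frac{1}{29426}$ ($r = \frac{1}{546 - 29972} = \frac{1}{-29426} = - \frac{1}{29426} \approx -3.3984 \cdot 10^{-5}$)
$\left(f{\left(c{\left(9,9 \right)},68 \right)} - 24304\right) + r = \left(\frac{39}{5} - 24304\right) - \frac{1}{29426} = - \frac{121481}{5} - \frac{1}{29426} = - \frac{3574699911}{147130}$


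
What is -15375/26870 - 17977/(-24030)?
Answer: 5679037/32284305 ≈ 0.17591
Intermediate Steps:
-15375/26870 - 17977/(-24030) = -15375*1/26870 - 17977*(-1/24030) = -3075/5374 + 17977/24030 = 5679037/32284305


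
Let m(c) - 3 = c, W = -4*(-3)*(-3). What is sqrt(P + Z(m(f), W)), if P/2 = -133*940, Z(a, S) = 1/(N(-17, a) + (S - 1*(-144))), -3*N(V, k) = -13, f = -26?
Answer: I*sqrt(28396791749)/337 ≈ 500.04*I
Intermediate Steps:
N(V, k) = 13/3 (N(V, k) = -1/3*(-13) = 13/3)
W = -36 (W = 12*(-3) = -36)
m(c) = 3 + c
Z(a, S) = 1/(445/3 + S) (Z(a, S) = 1/(13/3 + (S - 1*(-144))) = 1/(13/3 + (S + 144)) = 1/(13/3 + (144 + S)) = 1/(445/3 + S))
P = -250040 (P = 2*(-133*940) = 2*(-125020) = -250040)
sqrt(P + Z(m(f), W)) = sqrt(-250040 + 3/(445 + 3*(-36))) = sqrt(-250040 + 3/(445 - 108)) = sqrt(-250040 + 3/337) = sqrt(-84263477/337) = I*sqrt(28396791749)/337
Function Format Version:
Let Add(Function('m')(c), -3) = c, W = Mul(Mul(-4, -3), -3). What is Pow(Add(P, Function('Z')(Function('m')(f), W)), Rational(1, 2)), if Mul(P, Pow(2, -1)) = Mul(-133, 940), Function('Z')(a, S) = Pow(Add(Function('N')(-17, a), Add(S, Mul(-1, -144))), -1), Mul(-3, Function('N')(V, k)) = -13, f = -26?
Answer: Mul(Rational(1, 337), I, Pow(28396791749, Rational(1, 2))) ≈ Mul(500.04, I)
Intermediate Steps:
Function('N')(V, k) = Rational(13, 3) (Function('N')(V, k) = Mul(Rational(-1, 3), -13) = Rational(13, 3))
W = -36 (W = Mul(12, -3) = -36)
Function('m')(c) = Add(3, c)
Function('Z')(a, S) = Pow(Add(Rational(445, 3), S), -1) (Function('Z')(a, S) = Pow(Add(Rational(13, 3), Add(S, Mul(-1, -144))), -1) = Pow(Add(Rational(13, 3), Add(S, 144)), -1) = Pow(Add(Rational(13, 3), Add(144, S)), -1) = Pow(Add(Rational(445, 3), S), -1))
P = -250040 (P = Mul(2, Mul(-133, 940)) = Mul(2, -125020) = -250040)
Pow(Add(P, Function('Z')(Function('m')(f), W)), Rational(1, 2)) = Pow(Add(-250040, Mul(3, Pow(Add(445, Mul(3, -36)), -1))), Rational(1, 2)) = Pow(Add(-250040, Mul(3, Pow(Add(445, -108), -1))), Rational(1, 2)) = Pow(Add(-250040, Mul(3, Pow(337, -1))), Rational(1, 2)) = Pow(Add(-250040, Mul(3, Rational(1, 337))), Rational(1, 2)) = Pow(Add(-250040, Rational(3, 337)), Rational(1, 2)) = Pow(Rational(-84263477, 337), Rational(1, 2)) = Mul(Rational(1, 337), I, Pow(28396791749, Rational(1, 2)))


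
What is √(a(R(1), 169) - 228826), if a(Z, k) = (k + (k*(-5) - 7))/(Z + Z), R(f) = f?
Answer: I*√916670/2 ≈ 478.71*I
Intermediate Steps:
a(Z, k) = (-7 - 4*k)/(2*Z) (a(Z, k) = (k + (-5*k - 7))/((2*Z)) = (k + (-7 - 5*k))*(1/(2*Z)) = (-7 - 4*k)*(1/(2*Z)) = (-7 - 4*k)/(2*Z))
√(a(R(1), 169) - 228826) = √((½)*(-7 - 4*169)/1 - 228826) = √((½)*1*(-7 - 676) - 228826) = √((½)*1*(-683) - 228826) = √(-683/2 - 228826) = √(-458335/2) = I*√916670/2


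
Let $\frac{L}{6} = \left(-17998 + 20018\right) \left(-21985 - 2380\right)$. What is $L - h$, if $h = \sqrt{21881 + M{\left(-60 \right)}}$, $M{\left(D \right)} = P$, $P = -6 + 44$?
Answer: $-295303800 - \sqrt{21919} \approx -2.953 \cdot 10^{8}$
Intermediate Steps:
$P = 38$
$M{\left(D \right)} = 38$
$h = \sqrt{21919}$ ($h = \sqrt{21881 + 38} = \sqrt{21919} \approx 148.05$)
$L = -295303800$ ($L = 6 \left(-17998 + 20018\right) \left(-21985 - 2380\right) = 6 \cdot 2020 \left(-24365\right) = 6 \left(-49217300\right) = -295303800$)
$L - h = -295303800 - \sqrt{21919}$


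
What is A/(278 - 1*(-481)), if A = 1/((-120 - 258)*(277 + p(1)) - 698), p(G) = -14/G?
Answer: -1/75985008 ≈ -1.3160e-8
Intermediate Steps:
A = -1/100112 (A = 1/((-120 - 258)*(277 - 14/1) - 698) = 1/(-378*(277 - 14*1) - 698) = 1/(-378*(277 - 14) - 698) = 1/(-378*263 - 698) = 1/(-99414 - 698) = 1/(-100112) = -1/100112 ≈ -9.9888e-6)
A/(278 - 1*(-481)) = -1/(100112*(278 - 1*(-481))) = -1/(100112*(278 + 481)) = -1/100112/759 = -1/100112*1/759 = -1/75985008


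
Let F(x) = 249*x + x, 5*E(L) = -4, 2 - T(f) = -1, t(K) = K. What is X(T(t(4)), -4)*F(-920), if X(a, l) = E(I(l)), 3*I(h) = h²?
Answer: 184000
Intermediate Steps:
I(h) = h²/3
T(f) = 3 (T(f) = 2 - 1*(-1) = 2 + 1 = 3)
E(L) = -⅘ (E(L) = (⅕)*(-4) = -⅘)
X(a, l) = -⅘
F(x) = 250*x
X(T(t(4)), -4)*F(-920) = -200*(-920) = -⅘*(-230000) = 184000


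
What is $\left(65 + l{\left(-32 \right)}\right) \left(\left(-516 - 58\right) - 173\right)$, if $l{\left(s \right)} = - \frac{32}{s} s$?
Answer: $-24651$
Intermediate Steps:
$l{\left(s \right)} = -32$
$\left(65 + l{\left(-32 \right)}\right) \left(\left(-516 - 58\right) - 173\right) = \left(65 - 32\right) \left(\left(-516 - 58\right) - 173\right) = 33 \left(-574 - 173\right) = 33 \left(-747\right) = -24651$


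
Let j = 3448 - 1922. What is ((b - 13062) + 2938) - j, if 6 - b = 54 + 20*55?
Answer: -12798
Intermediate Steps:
b = -1148 (b = 6 - (54 + 20*55) = 6 - (54 + 1100) = 6 - 1*1154 = 6 - 1154 = -1148)
j = 1526
((b - 13062) + 2938) - j = ((-1148 - 13062) + 2938) - 1*1526 = (-14210 + 2938) - 1526 = -11272 - 1526 = -12798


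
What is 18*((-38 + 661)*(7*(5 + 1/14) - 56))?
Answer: -229887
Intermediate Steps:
18*((-38 + 661)*(7*(5 + 1/14) - 56)) = 18*(623*(7*(5 + 1/14) - 56)) = 18*(623*(7*(71/14) - 56)) = 18*(623*(71/2 - 56)) = 18*(623*(-41/2)) = 18*(-25543/2) = -229887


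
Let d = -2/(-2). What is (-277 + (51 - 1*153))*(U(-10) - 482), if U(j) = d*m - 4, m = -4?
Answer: 185710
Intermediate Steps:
d = 1 (d = -2*(-½) = 1)
U(j) = -8 (U(j) = 1*(-4) - 4 = -4 - 4 = -8)
(-277 + (51 - 1*153))*(U(-10) - 482) = (-277 + (51 - 1*153))*(-8 - 482) = (-277 + (51 - 153))*(-490) = (-277 - 102)*(-490) = -379*(-490) = 185710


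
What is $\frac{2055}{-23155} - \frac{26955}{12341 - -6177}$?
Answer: $- \frac{132439503}{85756858} \approx -1.5444$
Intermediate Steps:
$\frac{2055}{-23155} - \frac{26955}{12341 - -6177} = 2055 \left(- \frac{1}{23155}\right) - \frac{26955}{12341 + 6177} = - \frac{411}{4631} - \frac{26955}{18518} = - \frac{132439503}{85756858}$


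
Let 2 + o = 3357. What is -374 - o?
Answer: -3729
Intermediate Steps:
o = 3355 (o = -2 + 3357 = 3355)
-374 - o = -374 - 1*3355 = -374 - 3355 = -3729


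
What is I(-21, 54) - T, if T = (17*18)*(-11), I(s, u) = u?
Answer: 3420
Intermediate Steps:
T = -3366 (T = 306*(-11) = -3366)
I(-21, 54) - T = 54 - 1*(-3366) = 54 + 3366 = 3420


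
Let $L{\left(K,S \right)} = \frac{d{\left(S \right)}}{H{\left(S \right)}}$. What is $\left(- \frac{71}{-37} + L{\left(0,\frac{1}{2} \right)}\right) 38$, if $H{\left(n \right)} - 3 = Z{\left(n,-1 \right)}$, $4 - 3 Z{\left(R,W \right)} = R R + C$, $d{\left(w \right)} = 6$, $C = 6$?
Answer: $\frac{19342}{111} \approx 174.25$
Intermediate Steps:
$Z{\left(R,W \right)} = - \frac{2}{3} - \frac{R^{2}}{3}$ ($Z{\left(R,W \right)} = \frac{4}{3} - \frac{R R + 6}{3} = \frac{4}{3} - \frac{R^{2} + 6}{3} = \frac{4}{3} - \frac{6 + R^{2}}{3} = \frac{4}{3} - \left(2 + \frac{R^{2}}{3}\right) = - \frac{2}{3} - \frac{R^{2}}{3}$)
$H{\left(n \right)} = \frac{7}{3} - \frac{n^{2}}{3}$ ($H{\left(n \right)} = 3 - \left(\frac{2}{3} + \frac{n^{2}}{3}\right) = \frac{7}{3} - \frac{n^{2}}{3}$)
$L{\left(K,S \right)} = \frac{6}{\frac{7}{3} - \frac{S^{2}}{3}}$
$\left(- \frac{71}{-37} + L{\left(0,\frac{1}{2} \right)}\right) 38 = \left(- \frac{71}{-37} - \frac{18}{-7 + \left(\frac{1}{2}\right)^{2}}\right) 38 = \left(\left(-71\right) \left(- \frac{1}{37}\right) - \frac{18}{-7 + \left(\frac{1}{2}\right)^{2}}\right) 38 = \left(\frac{71}{37} - \frac{18}{-7 + \frac{1}{4}}\right) 38 = \left(\frac{71}{37} - \frac{18}{- \frac{27}{4}}\right) 38 = \left(\frac{71}{37} - - \frac{8}{3}\right) 38 = \left(\frac{71}{37} + \frac{8}{3}\right) 38 = \frac{509}{111} \cdot 38 = \frac{19342}{111}$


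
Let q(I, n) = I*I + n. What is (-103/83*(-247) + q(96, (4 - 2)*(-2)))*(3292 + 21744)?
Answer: 19779366332/83 ≈ 2.3831e+8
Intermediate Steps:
q(I, n) = n + I² (q(I, n) = I² + n = n + I²)
(-103/83*(-247) + q(96, (4 - 2)*(-2)))*(3292 + 21744) = (-103/83*(-247) + ((4 - 2)*(-2) + 96²))*(3292 + 21744) = (-103*1/83*(-247) + (2*(-2) + 9216))*25036 = (-103/83*(-247) + (-4 + 9216))*25036 = (25441/83 + 9212)*25036 = (790037/83)*25036 = 19779366332/83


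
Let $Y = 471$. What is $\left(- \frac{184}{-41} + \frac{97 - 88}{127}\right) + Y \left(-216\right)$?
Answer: $- \frac{529715615}{5207} \approx -1.0173 \cdot 10^{5}$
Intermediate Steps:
$\left(- \frac{184}{-41} + \frac{97 - 88}{127}\right) + Y \left(-216\right) = \left(- \frac{184}{-41} + \frac{97 - 88}{127}\right) + 471 \left(-216\right) = \left(\left(-184\right) \left(- \frac{1}{41}\right) + 9 \cdot \frac{1}{127}\right) - 101736 = \left(\frac{184}{41} + \frac{9}{127}\right) - 101736 = \frac{23737}{5207} - 101736 = - \frac{529715615}{5207}$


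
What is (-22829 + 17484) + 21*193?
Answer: -1292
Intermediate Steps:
(-22829 + 17484) + 21*193 = -5345 + 4053 = -1292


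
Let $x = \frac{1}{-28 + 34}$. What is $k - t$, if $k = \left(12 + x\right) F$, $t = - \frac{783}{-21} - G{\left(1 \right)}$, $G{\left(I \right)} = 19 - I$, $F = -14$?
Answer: $- \frac{3982}{21} \approx -189.62$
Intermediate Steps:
$x = \frac{1}{6} \approx 0.16667$
$t = \frac{135}{7}$ ($t = - \frac{783}{-21} - \left(19 - 1\right) = \left(-783\right) \left(- \frac{1}{21}\right) - \left(19 - 1\right) = \frac{261}{7} - 18 = \frac{135}{7} \approx 19.286$)
$k = - \frac{511}{3}$ ($k = \left(12 + \frac{1}{6}\right) \left(-14\right) = \frac{73}{6} \left(-14\right) = - \frac{511}{3} \approx -170.33$)
$k - t = - \frac{511}{3} - \frac{135}{7} = - \frac{3982}{21}$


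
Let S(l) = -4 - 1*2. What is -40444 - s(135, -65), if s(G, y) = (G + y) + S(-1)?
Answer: -40508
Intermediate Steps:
S(l) = -6 (S(l) = -4 - 2 = -6)
s(G, y) = -6 + G + y (s(G, y) = (G + y) - 6 = -6 + G + y)
-40444 - s(135, -65) = -40444 - (-6 + 135 - 65) = -40444 - 1*64 = -40444 - 64 = -40508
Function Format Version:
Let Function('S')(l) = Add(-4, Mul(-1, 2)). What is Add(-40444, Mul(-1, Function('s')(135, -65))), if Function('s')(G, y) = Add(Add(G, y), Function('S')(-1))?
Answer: -40508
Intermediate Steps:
Function('S')(l) = -6 (Function('S')(l) = Add(-4, -2) = -6)
Function('s')(G, y) = Add(-6, G, y) (Function('s')(G, y) = Add(Add(G, y), -6) = Add(-6, G, y))
Add(-40444, Mul(-1, Function('s')(135, -65))) = Add(-40444, Mul(-1, Add(-6, 135, -65))) = Add(-40444, Mul(-1, 64)) = Add(-40444, -64) = -40508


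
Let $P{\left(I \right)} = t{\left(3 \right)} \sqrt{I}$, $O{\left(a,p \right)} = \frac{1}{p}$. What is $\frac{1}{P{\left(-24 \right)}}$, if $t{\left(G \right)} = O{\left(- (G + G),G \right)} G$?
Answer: $- \frac{i \sqrt{6}}{12} \approx - 0.20412 i$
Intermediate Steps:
$t{\left(G \right)} = 1$ ($t{\left(G \right)} = \frac{G}{G} = 1$)
$P{\left(I \right)} = \sqrt{I}$ ($P{\left(I \right)} = 1 \sqrt{I} = \sqrt{I}$)
$\frac{1}{P{\left(-24 \right)}} = \frac{1}{\sqrt{-24}} = \frac{1}{2 i \sqrt{6}} = - \frac{i \sqrt{6}}{12}$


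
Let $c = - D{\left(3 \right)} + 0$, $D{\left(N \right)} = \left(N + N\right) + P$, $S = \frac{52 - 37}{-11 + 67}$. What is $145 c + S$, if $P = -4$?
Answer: $- \frac{16225}{56} \approx -289.73$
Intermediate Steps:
$S = \frac{15}{56} \approx 0.26786$
$D{\left(N \right)} = -4 + 2 N$ ($D{\left(N \right)} = \left(N + N\right) - 4 = 2 N - 4 = -4 + 2 N$)
$c = -2$ ($c = - (-4 + 2 \cdot 3) + 0 = - (-4 + 6) + 0 = \left(-1\right) 2 + 0 = -2 + 0 = -2$)
$145 c + S = 145 \left(-2\right) + \frac{15}{56} = -290 + \frac{15}{56} = - \frac{16225}{56}$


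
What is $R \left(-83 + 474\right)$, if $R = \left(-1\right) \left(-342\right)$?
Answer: $133722$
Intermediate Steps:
$R = 342$
$R \left(-83 + 474\right) = 342 \left(-83 + 474\right) = 342 \cdot 391 = 133722$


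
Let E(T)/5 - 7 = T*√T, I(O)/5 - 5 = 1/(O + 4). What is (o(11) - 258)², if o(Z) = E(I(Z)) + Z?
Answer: 12187888/27 - 322240*√57/9 ≈ 1.8109e+5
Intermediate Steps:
I(O) = 25 + 5/(4 + O) (I(O) = 25 + 5/(O + 4) = 25 + 5/(4 + O))
E(T) = 35 + 5*T^(3/2) (E(T) = 35 + 5*(T*√T) = 35 + 5*T^(3/2))
o(Z) = 35 + Z + 25*√5*((21 + 5*Z)/(4 + Z))^(3/2) (o(Z) = (35 + 5*(5*(21 + 5*Z)/(4 + Z))^(3/2)) + Z = (35 + 5*(5*√5*((21 + 5*Z)/(4 + Z))^(3/2))) + Z = (35 + 25*√5*((21 + 5*Z)/(4 + Z))^(3/2)) + Z = 35 + Z + 25*√5*((21 + 5*Z)/(4 + Z))^(3/2))
(o(11) - 258)² = ((35 + 11 + 25*√5*((21 + 5*11)/(4 + 11))^(3/2)) - 258)² = ((35 + 11 + 25*√5*((21 + 55)/15)^(3/2)) - 258)² = ((35 + 11 + 25*√5*((1/15)*76)^(3/2)) - 258)² = ((35 + 11 + 25*√5*(76/15)^(3/2)) - 258)² = ((35 + 11 + 25*√5*(152*√285/225)) - 258)² = ((35 + 11 + 760*√57/9) - 258)² = ((46 + 760*√57/9) - 258)² = (-212 + 760*√57/9)²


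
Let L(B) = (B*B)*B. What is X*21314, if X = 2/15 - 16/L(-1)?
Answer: 5157988/15 ≈ 3.4387e+5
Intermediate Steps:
L(B) = B³ (L(B) = B²*B = B³)
X = 242/15 (X = 2/15 - 16/((-1)³) = 2*(1/15) - 16/(-1) = 2/15 - 16*(-1) = 2/15 + 16 = 242/15 ≈ 16.133)
X*21314 = (242/15)*21314 = 5157988/15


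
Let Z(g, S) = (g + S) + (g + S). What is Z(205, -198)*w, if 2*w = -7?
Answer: -49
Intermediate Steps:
w = -7/2 (w = (1/2)*(-7) = -7/2 ≈ -3.5000)
Z(g, S) = 2*S + 2*g (Z(g, S) = (S + g) + (S + g) = 2*S + 2*g)
Z(205, -198)*w = (2*(-198) + 2*205)*(-7/2) = (-396 + 410)*(-7/2) = 14*(-7/2) = -49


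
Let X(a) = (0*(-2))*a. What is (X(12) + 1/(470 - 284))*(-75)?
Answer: -25/62 ≈ -0.40323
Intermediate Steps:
X(a) = 0 (X(a) = 0*a = 0)
(X(12) + 1/(470 - 284))*(-75) = (0 + 1/(470 - 284))*(-75) = (0 + 1/186)*(-75) = (1/186)*(-75) = -25/62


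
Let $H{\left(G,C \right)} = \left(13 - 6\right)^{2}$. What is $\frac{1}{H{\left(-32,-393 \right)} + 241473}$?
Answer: $\frac{1}{241522} \approx 4.1404 \cdot 10^{-6}$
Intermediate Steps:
$H{\left(G,C \right)} = 49$ ($H{\left(G,C \right)} = 7^{2} = 49$)
$\frac{1}{H{\left(-32,-393 \right)} + 241473} = \frac{1}{49 + 241473} = \frac{1}{241522}$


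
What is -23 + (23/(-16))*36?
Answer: -299/4 ≈ -74.750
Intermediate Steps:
-23 + (23/(-16))*36 = -23 + (23*(-1/16))*36 = -23 - 23/16*36 = -23 - 207/4 = -299/4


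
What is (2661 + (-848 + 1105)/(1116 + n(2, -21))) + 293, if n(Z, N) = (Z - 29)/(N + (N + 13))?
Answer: 95690467/32391 ≈ 2954.2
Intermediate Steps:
n(Z, N) = (-29 + Z)/(13 + 2*N) (n(Z, N) = (-29 + Z)/(N + (13 + N)) = (-29 + Z)/(13 + 2*N))
(2661 + (-848 + 1105)/(1116 + n(2, -21))) + 293 = (2661 + (-848 + 1105)/(1116 + (-29 + 2)/(13 + 2*(-21)))) + 293 = (2661 + 257/(1116 - 27/(13 - 42))) + 293 = (2661 + 257/(1116 - 27/(-29))) + 293 = (2661 + 257/(1116 - 1/29*(-27))) + 293 = (2661 + 257/(1116 + 27/29)) + 293 = (2661 + 257/(32391/29)) + 293 = (2661 + 257*(29/32391)) + 293 = (2661 + 7453/32391) + 293 = 86199904/32391 + 293 = 95690467/32391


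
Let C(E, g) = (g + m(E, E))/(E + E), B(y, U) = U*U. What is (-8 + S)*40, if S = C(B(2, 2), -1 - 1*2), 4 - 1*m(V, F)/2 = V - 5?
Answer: -285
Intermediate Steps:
m(V, F) = 18 - 2*V (m(V, F) = 8 - 2*(V - 5) = 8 - 2*(-5 + V) = 8 + (10 - 2*V) = 18 - 2*V)
B(y, U) = U²
C(E, g) = (18 + g - 2*E)/(2*E) (C(E, g) = (g + (18 - 2*E))/(E + E) = (18 + g - 2*E)/((2*E)) = (18 + g - 2*E)*(1/(2*E)) = (18 + g - 2*E)/(2*E))
S = 7/8 (S = (9 + (-1 - 1*2)/2 - 1*2²)/(2²) = (9 + (-1 - 2)/2 - 1*4)/4 = (9 + (½)*(-3) - 4)/4 = (9 - 3/2 - 4)/4 = (¼)*(7/2) = 7/8 ≈ 0.87500)
(-8 + S)*40 = (-8 + 7/8)*40 = -57/8*40 = -285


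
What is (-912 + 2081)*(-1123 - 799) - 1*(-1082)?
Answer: -2245736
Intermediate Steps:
(-912 + 2081)*(-1123 - 799) - 1*(-1082) = 1169*(-1922) + 1082 = -2246818 + 1082 = -2245736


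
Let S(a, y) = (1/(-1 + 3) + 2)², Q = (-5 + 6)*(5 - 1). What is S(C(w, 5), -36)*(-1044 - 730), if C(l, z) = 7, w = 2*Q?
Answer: -22175/2 ≈ -11088.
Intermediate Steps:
Q = 4 (Q = 1*4 = 4)
w = 8 (w = 2*4 = 8)
S(a, y) = 25/4 (S(a, y) = (1/2 + 2)² = (½ + 2)² = (5/2)² = 25/4)
S(C(w, 5), -36)*(-1044 - 730) = 25*(-1044 - 730)/4 = (25/4)*(-1774) = -22175/2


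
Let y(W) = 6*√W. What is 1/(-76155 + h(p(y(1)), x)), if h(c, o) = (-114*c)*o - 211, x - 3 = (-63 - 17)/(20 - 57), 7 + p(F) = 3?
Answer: -37/2738446 ≈ -1.3511e-5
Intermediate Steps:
p(F) = -4 (p(F) = -7 + 3 = -4)
x = 191/37 (x = 3 + (-63 - 17)/(20 - 57) = 3 - 80/(-37) = 3 - 80*(-1/37) = 3 + 80/37 = 191/37 ≈ 5.1622)
h(c, o) = -211 - 114*c*o (h(c, o) = -114*c*o - 211 = -211 - 114*c*o)
1/(-76155 + h(p(y(1)), x)) = 1/(-76155 + (-211 - 114*(-4)*191/37)) = 1/(-76155 + (-211 + 87096/37)) = 1/(-76155 + 79289/37) = 1/(-2738446/37) = -37/2738446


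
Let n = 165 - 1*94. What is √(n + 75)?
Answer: √146 ≈ 12.083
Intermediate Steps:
n = 71 (n = 165 - 94 = 71)
√(n + 75) = √(71 + 75) = √146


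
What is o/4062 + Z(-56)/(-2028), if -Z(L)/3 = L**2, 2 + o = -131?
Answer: 3162131/686478 ≈ 4.6063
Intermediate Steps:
o = -133 (o = -2 - 131 = -133)
Z(L) = -3*L**2
o/4062 + Z(-56)/(-2028) = -133/4062 - 3*(-56)**2/(-2028) = -133*1/4062 - 3*3136*(-1/2028) = -133/4062 - 9408*(-1/2028) = -133/4062 + 784/169 = 3162131/686478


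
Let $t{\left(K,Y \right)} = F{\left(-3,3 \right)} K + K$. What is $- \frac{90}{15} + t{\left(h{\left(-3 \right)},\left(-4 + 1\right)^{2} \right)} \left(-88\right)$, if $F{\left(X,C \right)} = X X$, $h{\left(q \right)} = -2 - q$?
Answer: $-886$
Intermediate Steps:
$F{\left(X,C \right)} = X^{2}$
$t{\left(K,Y \right)} = 10 K$ ($t{\left(K,Y \right)} = \left(-3\right)^{2} K + K = 9 K + K = 10 K$)
$- \frac{90}{15} + t{\left(h{\left(-3 \right)},\left(-4 + 1\right)^{2} \right)} \left(-88\right) = - \frac{90}{15} + 10 \left(-2 - -3\right) \left(-88\right) = \left(-90\right) \frac{1}{15} + 10 \left(-2 + 3\right) \left(-88\right) = -6 + 10 \cdot 1 \left(-88\right) = -6 + 10 \left(-88\right) = -6 - 880 = -886$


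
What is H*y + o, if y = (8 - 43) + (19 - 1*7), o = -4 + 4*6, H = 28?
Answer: -624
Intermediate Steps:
o = 20 (o = -4 + 24 = 20)
y = -23 (y = -35 + (19 - 7) = -35 + 12 = -23)
H*y + o = 28*(-23) + 20 = -644 + 20 = -624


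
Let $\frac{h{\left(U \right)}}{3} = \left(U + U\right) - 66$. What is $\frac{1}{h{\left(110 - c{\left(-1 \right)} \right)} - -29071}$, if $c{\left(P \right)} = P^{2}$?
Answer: $\frac{1}{29527} \approx 3.3867 \cdot 10^{-5}$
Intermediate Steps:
$h{\left(U \right)} = -198 + 6 U$ ($h{\left(U \right)} = 3 \left(\left(U + U\right) - 66\right) = 3 \left(2 U - 66\right) = 3 \left(-66 + 2 U\right) = -198 + 6 U$)
$\frac{1}{h{\left(110 - c{\left(-1 \right)} \right)} - -29071} = \frac{1}{\left(-198 + 6 \left(110 - \left(-1\right)^{2}\right)\right) - -29071} = \frac{1}{\left(-198 + 6 \left(110 - 1\right)\right) + 29071} = \frac{1}{\left(-198 + 6 \cdot 109\right) + 29071} = \frac{1}{\left(-198 + 654\right) + 29071} = \frac{1}{456 + 29071} = \frac{1}{29527}$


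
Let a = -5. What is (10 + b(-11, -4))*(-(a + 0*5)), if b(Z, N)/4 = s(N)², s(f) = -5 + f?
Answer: 1670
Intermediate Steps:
b(Z, N) = 4*(-5 + N)²
(10 + b(-11, -4))*(-(a + 0*5)) = (10 + 4*(-5 - 4)²)*(-(-5 + 0*5)) = (10 + 4*(-9)²)*(-(-5 + 0)) = (10 + 4*81)*(-1*(-5)) = (10 + 324)*5 = 334*5 = 1670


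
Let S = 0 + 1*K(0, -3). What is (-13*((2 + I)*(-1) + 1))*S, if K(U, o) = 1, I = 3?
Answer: 52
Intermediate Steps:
S = 1 (S = 0 + 1*1 = 0 + 1 = 1)
(-13*((2 + I)*(-1) + 1))*S = -13*((2 + 3)*(-1) + 1)*1 = -13*(5*(-1) + 1)*1 = -13*(-5 + 1)*1 = -13*(-4)*1 = 52*1 = 52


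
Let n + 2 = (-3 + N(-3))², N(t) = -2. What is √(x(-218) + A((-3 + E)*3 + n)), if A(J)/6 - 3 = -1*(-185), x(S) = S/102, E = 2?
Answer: √2928369/51 ≈ 33.554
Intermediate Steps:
x(S) = S/102 (x(S) = S*(1/102) = S/102)
n = 23 (n = -2 + (-3 - 2)² = -2 + (-5)² = -2 + 25 = 23)
A(J) = 1128 (A(J) = 18 + 6*(-1*(-185)) = 18 + 6*185 = 18 + 1110 = 1128)
√(x(-218) + A((-3 + E)*3 + n)) = √((1/102)*(-218) + 1128) = √(-109/51 + 1128) = √(57419/51) = √2928369/51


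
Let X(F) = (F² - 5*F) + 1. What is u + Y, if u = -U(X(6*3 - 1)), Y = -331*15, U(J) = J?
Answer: -5170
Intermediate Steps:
X(F) = 1 + F² - 5*F
Y = -4965
u = -205 (u = -(1 + (6*3 - 1)² - 5*(6*3 - 1)) = -(1 + (18 - 1)² - 5*(18 - 1)) = -(1 + 17² - 5*17) = -(1 + 289 - 85) = -1*205 = -205)
u + Y = -205 - 4965 = -5170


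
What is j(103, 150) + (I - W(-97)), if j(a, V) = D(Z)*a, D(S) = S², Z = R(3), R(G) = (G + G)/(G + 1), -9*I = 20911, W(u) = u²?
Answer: -414025/36 ≈ -11501.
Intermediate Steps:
I = -20911/9 (I = -⅑*20911 = -20911/9 ≈ -2323.4)
R(G) = 2*G/(1 + G) (R(G) = (2*G)/(1 + G) = 2*G/(1 + G))
Z = 3/2 (Z = 2*3/(1 + 3) = 2*3/4 = 2*3*(¼) = 3/2 ≈ 1.5000)
j(a, V) = 9*a/4 (j(a, V) = (3/2)²*a = 9*a/4)
j(103, 150) + (I - W(-97)) = (9/4)*103 + (-20911/9 - 1*(-97)²) = 927/4 + (-20911/9 - 1*9409) = 927/4 + (-20911/9 - 9409) = 927/4 - 105592/9 = -414025/36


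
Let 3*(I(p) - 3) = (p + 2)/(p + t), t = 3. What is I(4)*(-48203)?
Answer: -1108669/7 ≈ -1.5838e+5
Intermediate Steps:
I(p) = 3 + (2 + p)/(3*(3 + p)) (I(p) = 3 + ((p + 2)/(p + 3))/3 = 3 + ((2 + p)/(3 + p))/3 = 3 + (2 + p)/(3*(3 + p)))
I(4)*(-48203) = ((29 + 10*4)/(3*(3 + 4)))*(-48203) = ((⅓)*(29 + 40)/7)*(-48203) = ((⅓)*(⅐)*69)*(-48203) = (23/7)*(-48203) = -1108669/7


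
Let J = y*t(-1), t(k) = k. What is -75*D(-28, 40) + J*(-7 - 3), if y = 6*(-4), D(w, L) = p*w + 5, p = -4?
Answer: -9015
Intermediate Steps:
D(w, L) = 5 - 4*w (D(w, L) = -4*w + 5 = 5 - 4*w)
y = -24
J = 24 (J = -24*(-1) = 24)
-75*D(-28, 40) + J*(-7 - 3) = -75*(5 - 4*(-28)) + 24*(-7 - 3) = -75*(5 + 112) + 24*(-10) = -75*117 - 240 = -8775 - 240 = -9015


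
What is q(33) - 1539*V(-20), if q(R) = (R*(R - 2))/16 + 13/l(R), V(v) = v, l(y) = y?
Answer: 16285807/528 ≈ 30844.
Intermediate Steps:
q(R) = 13/R + R*(-2 + R)/16 (q(R) = (R*(R - 2))/16 + 13/R = (R*(-2 + R))*(1/16) + 13/R = R*(-2 + R)/16 + 13/R = 13/R + R*(-2 + R)/16)
q(33) - 1539*V(-20) = (1/16)*(208 + 33**2*(-2 + 33))/33 - 1539*(-20) = (1/16)*(1/33)*(208 + 1089*31) + 30780 = (1/16)*(1/33)*(208 + 33759) + 30780 = (1/16)*(1/33)*33967 + 30780 = 33967/528 + 30780 = 16285807/528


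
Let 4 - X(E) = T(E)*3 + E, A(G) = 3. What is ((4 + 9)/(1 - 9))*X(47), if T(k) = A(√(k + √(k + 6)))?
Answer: 169/2 ≈ 84.500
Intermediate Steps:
T(k) = 3
X(E) = -5 - E (X(E) = 4 - (3*3 + E) = 4 - (9 + E) = 4 + (-9 - E) = -5 - E)
((4 + 9)/(1 - 9))*X(47) = ((4 + 9)/(1 - 9))*(-5 - 1*47) = (13/(-8))*(-5 - 47) = (13*(-⅛))*(-52) = -13/8*(-52) = 169/2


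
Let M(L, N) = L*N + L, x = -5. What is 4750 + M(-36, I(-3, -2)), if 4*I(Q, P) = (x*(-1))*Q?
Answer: 4849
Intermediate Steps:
I(Q, P) = 5*Q/4 (I(Q, P) = ((-5*(-1))*Q)/4 = (5*Q)/4 = 5*Q/4)
M(L, N) = L + L*N
4750 + M(-36, I(-3, -2)) = 4750 - 36*(1 + (5/4)*(-3)) = 4750 - 36*(1 - 15/4) = 4750 - 36*(-11/4) = 4750 + 99 = 4849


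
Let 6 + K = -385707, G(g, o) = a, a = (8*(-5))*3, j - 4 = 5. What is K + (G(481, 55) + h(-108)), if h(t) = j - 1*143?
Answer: -385967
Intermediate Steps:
j = 9 (j = 4 + 5 = 9)
a = -120 (a = -40*3 = -120)
h(t) = -134 (h(t) = 9 - 1*143 = 9 - 143 = -134)
G(g, o) = -120
K = -385713 (K = -6 - 385707 = -385713)
K + (G(481, 55) + h(-108)) = -385713 + (-120 - 134) = -385713 - 254 = -385967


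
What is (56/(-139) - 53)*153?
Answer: -1135719/139 ≈ -8170.6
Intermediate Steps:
(56/(-139) - 53)*153 = (56*(-1/139) - 53)*153 = (-56/139 - 53)*153 = -7423/139*153 = -1135719/139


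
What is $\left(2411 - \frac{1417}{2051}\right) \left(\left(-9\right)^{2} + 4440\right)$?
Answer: $\frac{22349762424}{2051} \approx 1.0897 \cdot 10^{7}$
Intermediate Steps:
$\left(2411 - \frac{1417}{2051}\right) \left(\left(-9\right)^{2} + 4440\right) = \left(2411 - \frac{1417}{2051}\right) \left(81 + 4440\right) = \left(2411 - \frac{1417}{2051}\right) 4521 = \frac{4943544}{2051} \cdot 4521 = \frac{22349762424}{2051}$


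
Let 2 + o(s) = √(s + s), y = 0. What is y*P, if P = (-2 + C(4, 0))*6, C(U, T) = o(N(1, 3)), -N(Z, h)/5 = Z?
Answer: 0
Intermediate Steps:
N(Z, h) = -5*Z
o(s) = -2 + √2*√s (o(s) = -2 + √(s + s) = -2 + √(2*s) = -2 + √2*√s)
C(U, T) = -2 + I*√10 (C(U, T) = -2 + √2*√(-5*1) = -2 + √2*√(-5) = -2 + √2*(I*√5) = -2 + I*√10)
P = -24 + 6*I*√10 (P = (-2 + (-2 + I*√10))*6 = (-4 + I*√10)*6 = -24 + 6*I*√10 ≈ -24.0 + 18.974*I)
y*P = 0*(-24 + 6*I*√10) = 0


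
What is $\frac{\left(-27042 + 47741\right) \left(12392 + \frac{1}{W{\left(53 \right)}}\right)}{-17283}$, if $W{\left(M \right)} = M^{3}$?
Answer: $- \frac{5455321352245}{367577313} \approx -14841.0$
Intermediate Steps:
$\frac{\left(-27042 + 47741\right) \left(12392 + \frac{1}{W{\left(53 \right)}}\right)}{-17283} = \frac{\left(-27042 + 47741\right) \left(12392 + \frac{1}{53^{3}}\right)}{-17283} = 20699 \left(12392 + \frac{1}{148877}\right) \left(- \frac{1}{17283}\right) = 20699 \cdot \frac{1844883785}{148877} \left(- \frac{1}{17283}\right) = \frac{38187249465715}{148877} \left(- \frac{1}{17283}\right) = - \frac{5455321352245}{367577313}$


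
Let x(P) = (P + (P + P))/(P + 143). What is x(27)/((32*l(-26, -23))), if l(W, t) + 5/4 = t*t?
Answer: 81/2870960 ≈ 2.8214e-5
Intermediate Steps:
l(W, t) = -5/4 + t**2 (l(W, t) = -5/4 + t*t = -5/4 + t**2)
x(P) = 3*P/(143 + P) (x(P) = (P + 2*P)/(143 + P) = (3*P)/(143 + P) = 3*P/(143 + P))
x(27)/((32*l(-26, -23))) = (3*27/(143 + 27))/((32*(-5/4 + (-23)**2))) = (3*27/170)/((32*(-5/4 + 529))) = (3*27*(1/170))/((32*(2111/4))) = (81/170)/16888 = (81/170)*(1/16888) = 81/2870960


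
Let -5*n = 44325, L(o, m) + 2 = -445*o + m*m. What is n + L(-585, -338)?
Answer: 365702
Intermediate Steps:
L(o, m) = -2 + m**2 - 445*o (L(o, m) = -2 + (-445*o + m*m) = -2 + (-445*o + m**2) = -2 + (m**2 - 445*o) = -2 + m**2 - 445*o)
n = -8865 (n = -1/5*44325 = -8865)
n + L(-585, -338) = -8865 + (-2 + (-338)**2 - 445*(-585)) = -8865 + (-2 + 114244 + 260325) = -8865 + 374567 = 365702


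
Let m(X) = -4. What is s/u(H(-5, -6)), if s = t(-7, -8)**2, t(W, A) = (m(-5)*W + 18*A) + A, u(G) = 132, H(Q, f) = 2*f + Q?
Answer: 3844/33 ≈ 116.48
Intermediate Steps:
H(Q, f) = Q + 2*f
t(W, A) = -4*W + 19*A (t(W, A) = (-4*W + 18*A) + A = -4*W + 19*A)
s = 15376 (s = (-4*(-7) + 19*(-8))**2 = (28 - 152)**2 = (-124)**2 = 15376)
s/u(H(-5, -6)) = 15376/132 = 15376*(1/132) = 3844/33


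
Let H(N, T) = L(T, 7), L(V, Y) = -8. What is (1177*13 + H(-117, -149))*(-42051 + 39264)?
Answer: -42621591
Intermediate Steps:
H(N, T) = -8
(1177*13 + H(-117, -149))*(-42051 + 39264) = (1177*13 - 8)*(-42051 + 39264) = (15301 - 8)*(-2787) = 15293*(-2787) = -42621591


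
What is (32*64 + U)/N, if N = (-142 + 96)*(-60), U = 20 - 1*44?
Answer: 11/15 ≈ 0.73333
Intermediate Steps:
U = -24 (U = 20 - 44 = -24)
N = 2760 (N = -46*(-60) = 2760)
(32*64 + U)/N = (32*64 - 24)/2760 = (2048 - 24)*(1/2760) = 2024*(1/2760) = 11/15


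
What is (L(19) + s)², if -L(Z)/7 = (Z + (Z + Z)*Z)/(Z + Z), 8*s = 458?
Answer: 100489/16 ≈ 6280.6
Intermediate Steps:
s = 229/4 (s = (⅛)*458 = 229/4 ≈ 57.250)
L(Z) = -7*(Z + 2*Z²)/(2*Z) (L(Z) = -7*(Z + (Z + Z)*Z)/(Z + Z) = -7*(Z + (2*Z)*Z)/(2*Z) = -7*(Z + 2*Z²)*1/(2*Z) = -7*(Z + 2*Z²)/(2*Z))
(L(19) + s)² = ((-7/2 - 7*19) + 229/4)² = ((-7/2 - 133) + 229/4)² = (-273/2 + 229/4)² = (-317/4)² = 100489/16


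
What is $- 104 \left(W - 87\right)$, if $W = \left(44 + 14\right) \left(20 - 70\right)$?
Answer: $310648$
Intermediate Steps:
$W = -2900$ ($W = 58 \left(-50\right) = -2900$)
$- 104 \left(W - 87\right) = - 104 \left(-2900 - 87\right) = \left(-104\right) \left(-2987\right) = 310648$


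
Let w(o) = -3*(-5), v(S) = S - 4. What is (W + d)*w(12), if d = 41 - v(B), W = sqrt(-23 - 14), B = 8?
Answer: 555 + 15*I*sqrt(37) ≈ 555.0 + 91.241*I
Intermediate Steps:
W = I*sqrt(37) (W = sqrt(-37) = I*sqrt(37) ≈ 6.0828*I)
v(S) = -4 + S
w(o) = 15
d = 37 (d = 41 - (-4 + 8) = 41 - 1*4 = 41 - 4 = 37)
(W + d)*w(12) = (I*sqrt(37) + 37)*15 = (37 + I*sqrt(37))*15 = 555 + 15*I*sqrt(37)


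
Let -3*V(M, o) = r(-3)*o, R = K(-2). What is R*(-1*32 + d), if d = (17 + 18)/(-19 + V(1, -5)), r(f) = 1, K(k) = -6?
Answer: 5307/26 ≈ 204.12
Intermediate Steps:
R = -6
V(M, o) = -o/3
d = -105/52 (d = (17 + 18)/(-19 - ⅓*(-5)) = 35/(-19 + 5/3) = 35/(-52/3) = 35*(-3/52) = -105/52 ≈ -2.0192)
R*(-1*32 + d) = -6*(-1*32 - 105/52) = -6*(-32 - 105/52) = -6*(-1769/52) = 5307/26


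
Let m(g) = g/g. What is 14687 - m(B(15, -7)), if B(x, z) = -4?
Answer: 14686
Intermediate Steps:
m(g) = 1
14687 - m(B(15, -7)) = 14687 - 1*1 = 14687 - 1 = 14686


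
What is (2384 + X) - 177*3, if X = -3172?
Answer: -1319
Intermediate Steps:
(2384 + X) - 177*3 = (2384 - 3172) - 177*3 = -788 - 531 = -1319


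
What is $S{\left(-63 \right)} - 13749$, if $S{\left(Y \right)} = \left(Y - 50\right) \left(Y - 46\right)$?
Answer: $-1432$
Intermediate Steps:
$S{\left(Y \right)} = \left(-50 + Y\right) \left(-46 + Y\right)$
$S{\left(-63 \right)} - 13749 = \left(2300 + \left(-63\right)^{2} - -6048\right) - 13749 = \left(2300 + 3969 + 6048\right) - 13749 = 12317 - 13749 = -1432$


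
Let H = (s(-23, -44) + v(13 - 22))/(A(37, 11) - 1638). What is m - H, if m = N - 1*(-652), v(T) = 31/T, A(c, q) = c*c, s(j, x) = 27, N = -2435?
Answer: -4316431/2421 ≈ -1782.9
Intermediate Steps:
A(c, q) = c²
H = -212/2421 (H = (27 + 31/(13 - 22))/(37² - 1638) = (27 + 31/(-9))/(1369 - 1638) = (27 + 31*(-⅑))/(-269) = (27 - 31/9)*(-1/269) = (212/9)*(-1/269) = -212/2421 ≈ -0.087567)
m = -1783 (m = -2435 - 1*(-652) = -2435 + 652 = -1783)
m - H = -1783 - 1*(-212/2421) = -1783 + 212/2421 = -4316431/2421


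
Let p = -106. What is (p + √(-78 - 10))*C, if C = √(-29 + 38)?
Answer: -318 + 6*I*√22 ≈ -318.0 + 28.142*I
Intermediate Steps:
C = 3 (C = √9 = 3)
(p + √(-78 - 10))*C = (-106 + √(-78 - 10))*3 = (-106 + √(-88))*3 = (-106 + 2*I*√22)*3 = -318 + 6*I*√22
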